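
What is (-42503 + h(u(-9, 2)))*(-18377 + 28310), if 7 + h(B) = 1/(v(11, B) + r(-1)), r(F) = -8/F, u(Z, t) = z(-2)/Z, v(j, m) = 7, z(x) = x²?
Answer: -2111255839/5 ≈ -4.2225e+8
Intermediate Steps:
u(Z, t) = 4/Z (u(Z, t) = (-2)²/Z = 4/Z)
h(B) = -104/15 (h(B) = -7 + 1/(7 - 8/(-1)) = -7 + 1/(7 - 8*(-1)) = -7 + 1/(7 + 8) = -7 + 1/15 = -104/15)
(-42503 + h(u(-9, 2)))*(-18377 + 28310) = (-42503 - 104/15)*(-18377 + 28310) = -637649/15*9933 = -2111255839/5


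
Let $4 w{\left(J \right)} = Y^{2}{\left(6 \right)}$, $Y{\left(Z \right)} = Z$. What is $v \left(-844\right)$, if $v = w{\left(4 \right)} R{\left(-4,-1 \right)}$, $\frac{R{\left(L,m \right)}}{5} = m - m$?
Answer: $0$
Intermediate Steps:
$R{\left(L,m \right)} = 0$ ($R{\left(L,m \right)} = 5 \left(m - m\right) = 5 \cdot 0 = 0$)
$w{\left(J \right)} = 9$ ($w{\left(J \right)} = \frac{6^{2}}{4} = \frac{1}{4} \cdot 36 = 9$)
$v = 0$ ($v = 9 \cdot 0 = 0$)
$v \left(-844\right) = 0 \left(-844\right) = 0$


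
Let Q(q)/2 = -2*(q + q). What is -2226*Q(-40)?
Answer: -712320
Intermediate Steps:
Q(q) = -8*q (Q(q) = 2*(-2*(q + q)) = 2*(-4*q) = -8*q)
-2226*Q(-40) = -(-17808)*(-40) = -2226*320 = -712320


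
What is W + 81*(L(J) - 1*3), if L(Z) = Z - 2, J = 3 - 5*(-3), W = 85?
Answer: 1138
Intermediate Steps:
J = 18 (J = 3 + 15 = 18)
L(Z) = -2 + Z
W + 81*(L(J) - 1*3) = 85 + 81*((-2 + 18) - 1*3) = 85 + 81*(16 - 3) = 85 + 81*13 = 85 + 1053 = 1138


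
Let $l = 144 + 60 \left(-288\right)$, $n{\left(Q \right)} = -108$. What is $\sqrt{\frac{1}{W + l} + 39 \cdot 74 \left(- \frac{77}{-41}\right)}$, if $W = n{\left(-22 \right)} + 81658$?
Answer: $\frac{\sqrt{37803451023902326}}{2640974} \approx 73.621$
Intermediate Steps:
$W = 81550$ ($W = -108 + 81658 = 81550$)
$l = -17136$ ($l = 144 - 17280 = -17136$)
$\sqrt{\frac{1}{W + l} + 39 \cdot 74 \left(- \frac{77}{-41}\right)} = \sqrt{\frac{1}{81550 - 17136} + 39 \cdot 74 \left(- \frac{77}{-41}\right)} = \sqrt{\frac{1}{64414} + 2886 \left(\left(-77\right) \left(- \frac{1}{41}\right)\right)} = \sqrt{\frac{1}{64414} + 2886 \cdot \frac{77}{41}} = \sqrt{\frac{1}{64414} + \frac{222222}{41}} = \sqrt{\frac{14314207949}{2640974}} = \frac{\sqrt{37803451023902326}}{2640974}$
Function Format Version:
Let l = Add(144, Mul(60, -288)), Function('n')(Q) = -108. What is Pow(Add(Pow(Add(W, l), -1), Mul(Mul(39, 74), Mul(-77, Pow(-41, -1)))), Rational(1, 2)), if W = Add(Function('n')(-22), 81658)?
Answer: Mul(Rational(1, 2640974), Pow(37803451023902326, Rational(1, 2))) ≈ 73.621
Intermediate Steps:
W = 81550 (W = Add(-108, 81658) = 81550)
l = -17136 (l = Add(144, -17280) = -17136)
Pow(Add(Pow(Add(W, l), -1), Mul(Mul(39, 74), Mul(-77, Pow(-41, -1)))), Rational(1, 2)) = Pow(Add(Pow(Add(81550, -17136), -1), Mul(Mul(39, 74), Mul(-77, Pow(-41, -1)))), Rational(1, 2)) = Pow(Add(Pow(64414, -1), Mul(2886, Mul(-77, Rational(-1, 41)))), Rational(1, 2)) = Pow(Add(Rational(1, 64414), Mul(2886, Rational(77, 41))), Rational(1, 2)) = Pow(Add(Rational(1, 64414), Rational(222222, 41)), Rational(1, 2)) = Pow(Rational(14314207949, 2640974), Rational(1, 2)) = Mul(Rational(1, 2640974), Pow(37803451023902326, Rational(1, 2)))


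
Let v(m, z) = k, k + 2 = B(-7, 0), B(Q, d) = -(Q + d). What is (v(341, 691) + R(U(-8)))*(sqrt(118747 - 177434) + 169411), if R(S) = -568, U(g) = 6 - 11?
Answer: -95378393 - 563*I*sqrt(58687) ≈ -9.5378e+7 - 1.3639e+5*I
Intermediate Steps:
B(Q, d) = -Q - d
U(g) = -5
k = 5 (k = -2 + (-1*(-7) - 1*0) = -2 + (7 + 0) = -2 + 7 = 5)
v(m, z) = 5
(v(341, 691) + R(U(-8)))*(sqrt(118747 - 177434) + 169411) = (5 - 568)*(sqrt(118747 - 177434) + 169411) = -563*(sqrt(-58687) + 169411) = -563*(I*sqrt(58687) + 169411) = -563*(169411 + I*sqrt(58687)) = -95378393 - 563*I*sqrt(58687)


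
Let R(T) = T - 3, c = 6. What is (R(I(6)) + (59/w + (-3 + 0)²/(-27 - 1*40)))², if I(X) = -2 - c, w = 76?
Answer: 2781824049/25928464 ≈ 107.29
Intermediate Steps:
I(X) = -8 (I(X) = -2 - 1*6 = -2 - 6 = -8)
R(T) = -3 + T
(R(I(6)) + (59/w + (-3 + 0)²/(-27 - 1*40)))² = ((-3 - 8) + (59/76 + (-3 + 0)²/(-27 - 1*40)))² = (-11 + (59*(1/76) + (-3)²/(-27 - 40)))² = (-11 + (59/76 + 9/(-67)))² = (-11 + (59/76 + 9*(-1/67)))² = (-11 + (59/76 - 9/67))² = (-11 + 3269/5092)² = (-52743/5092)² = 2781824049/25928464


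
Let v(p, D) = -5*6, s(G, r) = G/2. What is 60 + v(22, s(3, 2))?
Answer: 30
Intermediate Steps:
s(G, r) = G/2 (s(G, r) = G*(½) = G/2)
v(p, D) = -30
60 + v(22, s(3, 2)) = 60 - 30 = 30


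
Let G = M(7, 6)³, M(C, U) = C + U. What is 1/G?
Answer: 1/2197 ≈ 0.00045517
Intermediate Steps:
G = 2197 (G = (7 + 6)³ = 13³ = 2197)
1/G = 1/2197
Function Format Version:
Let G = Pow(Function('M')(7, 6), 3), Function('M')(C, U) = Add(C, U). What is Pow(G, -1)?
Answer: Rational(1, 2197) ≈ 0.00045517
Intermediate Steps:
G = 2197 (G = Pow(Add(7, 6), 3) = Pow(13, 3) = 2197)
Pow(G, -1) = Pow(2197, -1) = Rational(1, 2197)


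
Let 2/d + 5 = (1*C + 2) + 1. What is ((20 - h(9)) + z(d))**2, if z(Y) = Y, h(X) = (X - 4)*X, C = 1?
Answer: 729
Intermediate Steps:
h(X) = X*(-4 + X) (h(X) = (-4 + X)*X = X*(-4 + X))
d = -2 (d = 2/(-5 + ((1*1 + 2) + 1)) = 2/(-5 + ((1 + 2) + 1)) = 2/(-5 + (3 + 1)) = 2/(-5 + 4) = 2/(-1) = 2*(-1) = -2)
((20 - h(9)) + z(d))**2 = ((20 - 9*(-4 + 9)) - 2)**2 = ((20 - 9*5) - 2)**2 = ((20 - 1*45) - 2)**2 = ((20 - 45) - 2)**2 = (-25 - 2)**2 = (-27)**2 = 729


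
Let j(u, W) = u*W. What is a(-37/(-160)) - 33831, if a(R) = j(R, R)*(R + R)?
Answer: -69285837347/2048000 ≈ -33831.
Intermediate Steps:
j(u, W) = W*u
a(R) = 2*R³ (a(R) = (R*R)*(R + R) = R²*(2*R) = 2*R³)
a(-37/(-160)) - 33831 = 2*(-37/(-160))³ - 33831 = 2*(-37*(-1/160))³ - 33831 = 2*(37/160)³ - 33831 = 2*(50653/4096000) - 33831 = 50653/2048000 - 33831 = -69285837347/2048000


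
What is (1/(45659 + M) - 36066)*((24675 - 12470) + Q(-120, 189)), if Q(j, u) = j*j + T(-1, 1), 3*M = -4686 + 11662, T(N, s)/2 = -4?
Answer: -138086541180315/143953 ≈ -9.5925e+8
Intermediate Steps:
T(N, s) = -8 (T(N, s) = 2*(-4) = -8)
M = 6976/3 (M = (-4686 + 11662)/3 = (⅓)*6976 = 6976/3 ≈ 2325.3)
Q(j, u) = -8 + j² (Q(j, u) = j*j - 8 = j² - 8 = -8 + j²)
(1/(45659 + M) - 36066)*((24675 - 12470) + Q(-120, 189)) = (1/(45659 + 6976/3) - 36066)*((24675 - 12470) + (-8 + (-120)²)) = (1/(143953/3) - 36066)*(12205 + (-8 + 14400)) = (3/143953 - 36066)*(12205 + 14392) = -5191808895/143953*26597 = -138086541180315/143953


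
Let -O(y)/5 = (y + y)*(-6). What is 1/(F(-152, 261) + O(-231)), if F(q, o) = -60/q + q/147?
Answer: -5586/77425531 ≈ -7.2147e-5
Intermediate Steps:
F(q, o) = -60/q + q/147 (F(q, o) = -60/q + q*(1/147) = -60/q + q/147)
O(y) = 60*y (O(y) = -5*(y + y)*(-6) = -5*2*y*(-6) = -(-60)*y = 60*y)
1/(F(-152, 261) + O(-231)) = 1/((-60/(-152) + (1/147)*(-152)) + 60*(-231)) = 1/((-60*(-1/152) - 152/147) - 13860) = 1/((15/38 - 152/147) - 13860) = 1/(-3571/5586 - 13860) = 1/(-77425531/5586) = -5586/77425531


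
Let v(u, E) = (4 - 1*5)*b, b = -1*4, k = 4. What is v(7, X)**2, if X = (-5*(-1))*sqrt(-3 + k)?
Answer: 16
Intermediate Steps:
X = 5 (X = (-5*(-1))*sqrt(-3 + 4) = 5*sqrt(1) = 5*1 = 5)
b = -4
v(u, E) = 4 (v(u, E) = (4 - 1*5)*(-4) = (4 - 5)*(-4) = -1*(-4) = 4)
v(7, X)**2 = 4**2 = 16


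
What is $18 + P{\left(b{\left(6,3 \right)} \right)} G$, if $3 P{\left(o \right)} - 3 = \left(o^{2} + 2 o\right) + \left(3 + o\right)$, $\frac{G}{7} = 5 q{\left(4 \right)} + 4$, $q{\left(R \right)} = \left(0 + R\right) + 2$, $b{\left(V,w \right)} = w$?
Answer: $1922$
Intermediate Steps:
$q{\left(R \right)} = 2 + R$ ($q{\left(R \right)} = R + 2 = 2 + R$)
$G = 238$ ($G = 7 \left(5 \left(2 + 4\right) + 4\right) = 7 \left(5 \cdot 6 + 4\right) = 7 \left(30 + 4\right) = 7 \cdot 34 = 238$)
$P{\left(o \right)} = 2 + o + \frac{o^{2}}{3}$ ($P{\left(o \right)} = 1 + \frac{\left(o^{2} + 2 o\right) + \left(3 + o\right)}{3} = 1 + \frac{3 + o^{2} + 3 o}{3} = 1 + \left(1 + o + \frac{o^{2}}{3}\right) = 2 + o + \frac{o^{2}}{3}$)
$18 + P{\left(b{\left(6,3 \right)} \right)} G = 18 + \left(2 + 3 + \frac{3^{2}}{3}\right) 238 = 18 + \left(2 + 3 + \frac{1}{3} \cdot 9\right) 238 = 18 + \left(2 + 3 + 3\right) 238 = 18 + 8 \cdot 238 = 18 + 1904 = 1922$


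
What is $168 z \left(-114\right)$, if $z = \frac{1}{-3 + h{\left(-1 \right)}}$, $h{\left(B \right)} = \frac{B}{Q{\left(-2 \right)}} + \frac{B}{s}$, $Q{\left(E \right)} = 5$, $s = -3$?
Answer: $\frac{287280}{43} \approx 6680.9$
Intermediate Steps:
$h{\left(B \right)} = - \frac{2 B}{15}$ ($h{\left(B \right)} = \frac{B}{5} + \frac{B}{-3} = B \frac{1}{5} + B \left(- \frac{1}{3}\right) = \frac{B}{5} - \frac{B}{3} = - \frac{2 B}{15}$)
$z = - \frac{15}{43}$ ($z = \frac{1}{-3 - - \frac{2}{15}} = \frac{1}{-3 + \frac{2}{15}} = \frac{1}{- \frac{43}{15}} = - \frac{15}{43} \approx -0.34884$)
$168 z \left(-114\right) = 168 \left(\left(- \frac{15}{43}\right) \left(-114\right)\right) = 168 \cdot \frac{1710}{43} = \frac{287280}{43}$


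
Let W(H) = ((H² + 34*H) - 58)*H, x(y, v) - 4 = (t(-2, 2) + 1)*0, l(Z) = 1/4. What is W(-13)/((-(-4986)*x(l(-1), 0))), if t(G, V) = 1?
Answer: 4303/19944 ≈ 0.21575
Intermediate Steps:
l(Z) = ¼
x(y, v) = 4 (x(y, v) = 4 + (1 + 1)*0 = 4 + 2*0 = 4 + 0 = 4)
W(H) = H*(-58 + H² + 34*H) (W(H) = (-58 + H² + 34*H)*H = H*(-58 + H² + 34*H))
W(-13)/((-(-4986)*x(l(-1), 0))) = (-13*(-58 + (-13)² + 34*(-13)))/((-(-4986)*4)) = (-13*(-58 + 169 - 442))/((-277*(-72))) = -13*(-331)/19944 = 4303*(1/19944) = 4303/19944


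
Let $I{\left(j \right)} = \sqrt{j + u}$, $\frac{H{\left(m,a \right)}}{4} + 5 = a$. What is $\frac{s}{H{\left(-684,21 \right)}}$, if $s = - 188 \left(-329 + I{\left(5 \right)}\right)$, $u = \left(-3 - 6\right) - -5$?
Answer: $\frac{1927}{2} \approx 963.5$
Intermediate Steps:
$u = -4$ ($u = \left(-3 - 6\right) + 5 = -9 + 5 = -4$)
$H{\left(m,a \right)} = -20 + 4 a$
$I{\left(j \right)} = \sqrt{-4 + j}$ ($I{\left(j \right)} = \sqrt{j - 4} = \sqrt{-4 + j}$)
$s = 61664$ ($s = - 188 \left(-329 + \sqrt{-4 + 5}\right) = - 188 \left(-329 + \sqrt{1}\right) = - 188 \left(-329 + 1\right) = \left(-188\right) \left(-328\right) = 61664$)
$\frac{s}{H{\left(-684,21 \right)}} = \frac{61664}{-20 + 4 \cdot 21} = \frac{61664}{-20 + 84} = \frac{61664}{64} = 61664 \cdot \frac{1}{64} = \frac{1927}{2}$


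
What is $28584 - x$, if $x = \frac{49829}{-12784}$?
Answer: $\frac{365467685}{12784} \approx 28588.0$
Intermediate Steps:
$x = - \frac{49829}{12784}$ ($x = 49829 \left(- \frac{1}{12784}\right) = - \frac{49829}{12784} \approx -3.8978$)
$28584 - x = 28584 - - \frac{49829}{12784} = 28584 + \frac{49829}{12784} = \frac{365467685}{12784}$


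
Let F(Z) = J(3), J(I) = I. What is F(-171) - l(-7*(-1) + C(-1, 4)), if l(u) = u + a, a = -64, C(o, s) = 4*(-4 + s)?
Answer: 60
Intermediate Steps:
C(o, s) = -16 + 4*s
F(Z) = 3
l(u) = -64 + u (l(u) = u - 64 = -64 + u)
F(-171) - l(-7*(-1) + C(-1, 4)) = 3 - (-64 + (-7*(-1) + (-16 + 4*4))) = 3 - (-64 + (7 + (-16 + 16))) = 3 - (-64 + (7 + 0)) = 3 - (-64 + 7) = 3 - 1*(-57) = 3 + 57 = 60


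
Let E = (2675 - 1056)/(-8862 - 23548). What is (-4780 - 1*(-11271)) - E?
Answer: 210374929/32410 ≈ 6491.0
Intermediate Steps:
E = -1619/32410 (E = 1619/(-32410) = 1619*(-1/32410) = -1619/32410 ≈ -0.049954)
(-4780 - 1*(-11271)) - E = (-4780 - 1*(-11271)) - 1*(-1619/32410) = (-4780 + 11271) + 1619/32410 = 6491 + 1619/32410 = 210374929/32410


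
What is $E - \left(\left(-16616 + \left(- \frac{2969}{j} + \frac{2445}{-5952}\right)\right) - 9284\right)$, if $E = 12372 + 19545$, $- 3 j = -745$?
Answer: $\frac{85476430023}{1478080} \approx 57829.0$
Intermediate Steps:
$j = \frac{745}{3}$ ($j = \left(- \frac{1}{3}\right) \left(-745\right) = \frac{745}{3} \approx 248.33$)
$E = 31917$
$E - \left(\left(-16616 + \left(- \frac{2969}{j} + \frac{2445}{-5952}\right)\right) - 9284\right) = 31917 - \left(\left(-16616 + \left(- \frac{2969}{\frac{745}{3}} + \frac{2445}{-5952}\right)\right) - 9284\right) = 31917 - \left(\left(-16616 + \left(\left(-2969\right) \frac{3}{745} + 2445 \left(- \frac{1}{5952}\right)\right)\right) - 9284\right) = 31917 - \left(\left(-16616 - \frac{18278663}{1478080}\right) - 9284\right) = 31917 - \left(- \frac{24578055943}{1478080} - 9284\right) = 31917 - - \frac{38300550663}{1478080} = 31917 + \frac{38300550663}{1478080} = \frac{85476430023}{1478080}$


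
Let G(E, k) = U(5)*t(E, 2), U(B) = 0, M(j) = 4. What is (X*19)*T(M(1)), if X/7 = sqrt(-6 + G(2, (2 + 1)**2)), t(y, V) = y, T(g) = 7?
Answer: 931*I*sqrt(6) ≈ 2280.5*I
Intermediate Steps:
G(E, k) = 0 (G(E, k) = 0*E = 0)
X = 7*I*sqrt(6) (X = 7*sqrt(-6 + 0) = 7*sqrt(-6) = 7*(I*sqrt(6)) = 7*I*sqrt(6) ≈ 17.146*I)
(X*19)*T(M(1)) = ((7*I*sqrt(6))*19)*7 = (133*I*sqrt(6))*7 = 931*I*sqrt(6)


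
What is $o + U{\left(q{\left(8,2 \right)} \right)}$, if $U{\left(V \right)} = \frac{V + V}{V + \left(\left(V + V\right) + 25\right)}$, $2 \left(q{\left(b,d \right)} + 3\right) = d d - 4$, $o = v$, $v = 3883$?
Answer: $\frac{31061}{8} \approx 3882.6$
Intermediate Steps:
$o = 3883$
$q{\left(b,d \right)} = -5 + \frac{d^{2}}{2}$ ($q{\left(b,d \right)} = -3 + \frac{d d - 4}{2} = -3 + \frac{d^{2} - 4}{2} = -3 + \frac{-4 + d^{2}}{2} = -3 + \left(-2 + \frac{d^{2}}{2}\right) = -5 + \frac{d^{2}}{2}$)
$U{\left(V \right)} = \frac{2 V}{25 + 3 V}$ ($U{\left(V \right)} = \frac{2 V}{V + \left(2 V + 25\right)} = \frac{2 V}{V + \left(25 + 2 V\right)} = \frac{2 V}{25 + 3 V}$)
$o + U{\left(q{\left(8,2 \right)} \right)} = 3883 + \frac{2 \left(-5 + \frac{2^{2}}{2}\right)}{25 + 3 \left(-5 + \frac{2^{2}}{2}\right)} = 3883 + \frac{2 \left(-5 + \frac{1}{2} \cdot 4\right)}{25 + 3 \left(-5 + \frac{1}{2} \cdot 4\right)} = 3883 + \frac{2 \left(-5 + 2\right)}{25 + 3 \left(-5 + 2\right)} = 3883 + 2 \left(-3\right) \frac{1}{25 + 3 \left(-3\right)} = 3883 + 2 \left(-3\right) \frac{1}{25 - 9} = 3883 + 2 \left(-3\right) \frac{1}{16} = 3883 - \frac{3}{8} = \frac{31061}{8}$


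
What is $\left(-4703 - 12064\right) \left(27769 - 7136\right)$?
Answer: $-345953511$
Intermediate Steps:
$\left(-4703 - 12064\right) \left(27769 - 7136\right) = \left(-16767\right) 20633 = -345953511$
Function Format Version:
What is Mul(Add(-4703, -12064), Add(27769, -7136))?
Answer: -345953511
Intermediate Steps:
Mul(Add(-4703, -12064), Add(27769, -7136)) = Mul(-16767, 20633) = -345953511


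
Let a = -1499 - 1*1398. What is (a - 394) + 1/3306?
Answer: -10880045/3306 ≈ -3291.0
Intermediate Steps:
a = -2897 (a = -1499 - 1398 = -2897)
(a - 394) + 1/3306 = (-2897 - 394) + 1/3306 = -3291 + 1/3306 = -10880045/3306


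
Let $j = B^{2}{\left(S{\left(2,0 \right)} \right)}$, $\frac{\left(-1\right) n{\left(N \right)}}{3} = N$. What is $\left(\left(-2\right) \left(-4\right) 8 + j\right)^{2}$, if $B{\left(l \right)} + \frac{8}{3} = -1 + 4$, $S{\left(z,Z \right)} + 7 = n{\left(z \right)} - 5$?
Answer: $\frac{332929}{81} \approx 4110.2$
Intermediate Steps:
$n{\left(N \right)} = - 3 N$
$S{\left(z,Z \right)} = -12 - 3 z$ ($S{\left(z,Z \right)} = -7 - \left(5 + 3 z\right) = -12 - 3 z$)
$B{\left(l \right)} = \frac{1}{3}$ ($B{\left(l \right)} = - \frac{8}{3} + \left(-1 + 4\right) = - \frac{8}{3} + 3 = \frac{1}{3}$)
$j = \frac{1}{9}$ ($j = \left(\frac{1}{3}\right)^{2} = \frac{1}{9} \approx 0.11111$)
$\left(\left(-2\right) \left(-4\right) 8 + j\right)^{2} = \left(\left(-2\right) \left(-4\right) 8 + \frac{1}{9}\right)^{2} = \left(8 \cdot 8 + \frac{1}{9}\right)^{2} = \left(64 + \frac{1}{9}\right)^{2} = \left(\frac{577}{9}\right)^{2} = \frac{332929}{81}$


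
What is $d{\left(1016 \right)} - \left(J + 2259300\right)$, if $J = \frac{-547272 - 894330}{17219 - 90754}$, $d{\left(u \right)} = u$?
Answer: $- \frac{166064355542}{73535} \approx -2.2583 \cdot 10^{6}$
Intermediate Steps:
$J = \frac{1441602}{73535}$ ($J = - \frac{1441602}{-73535} = \left(-1441602\right) \left(- \frac{1}{73535}\right) = \frac{1441602}{73535} \approx 19.604$)
$d{\left(1016 \right)} - \left(J + 2259300\right) = 1016 - \left(\frac{1441602}{73535} + 2259300\right) = 1016 - \frac{166139067102}{73535} = - \frac{166064355542}{73535}$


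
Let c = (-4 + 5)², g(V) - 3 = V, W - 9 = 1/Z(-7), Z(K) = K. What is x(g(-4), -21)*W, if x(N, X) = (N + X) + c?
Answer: -186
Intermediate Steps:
W = 62/7 (W = 9 + 1/(-7) = 9 - ⅐ = 62/7 ≈ 8.8571)
g(V) = 3 + V
c = 1 (c = 1² = 1)
x(N, X) = 1 + N + X (x(N, X) = (N + X) + 1 = 1 + N + X)
x(g(-4), -21)*W = (1 + (3 - 4) - 21)*(62/7) = (1 - 1 - 21)*(62/7) = -21*62/7 = -186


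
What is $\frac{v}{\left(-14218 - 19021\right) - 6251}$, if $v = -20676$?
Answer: $\frac{10338}{19745} \approx 0.52358$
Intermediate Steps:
$\frac{v}{\left(-14218 - 19021\right) - 6251} = - \frac{20676}{\left(-14218 - 19021\right) - 6251} = - \frac{20676}{-33239 - 6251} = - \frac{20676}{-39490} = \left(-20676\right) \left(- \frac{1}{39490}\right) = \frac{10338}{19745}$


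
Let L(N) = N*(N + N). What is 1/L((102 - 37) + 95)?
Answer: 1/51200 ≈ 1.9531e-5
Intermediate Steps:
L(N) = 2*N² (L(N) = N*(2*N) = 2*N²)
1/L((102 - 37) + 95) = 1/(2*((102 - 37) + 95)²) = 1/(2*(65 + 95)²) = 1/(2*160²) = 1/(2*25600) = 1/51200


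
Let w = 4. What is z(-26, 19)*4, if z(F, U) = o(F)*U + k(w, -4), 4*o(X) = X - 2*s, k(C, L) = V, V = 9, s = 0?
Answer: -458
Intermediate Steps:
k(C, L) = 9
o(X) = X/4 (o(X) = (X - 2*0)/4 = (X + 0)/4 = X/4)
z(F, U) = 9 + F*U/4 (z(F, U) = (F/4)*U + 9 = F*U/4 + 9 = 9 + F*U/4)
z(-26, 19)*4 = (9 + (1/4)*(-26)*19)*4 = (9 - 247/2)*4 = -229/2*4 = -458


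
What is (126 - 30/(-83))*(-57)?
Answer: -597816/83 ≈ -7202.6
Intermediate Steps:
(126 - 30/(-83))*(-57) = (126 - 30*(-1/83))*(-57) = (126 + 30/83)*(-57) = (10488/83)*(-57) = -597816/83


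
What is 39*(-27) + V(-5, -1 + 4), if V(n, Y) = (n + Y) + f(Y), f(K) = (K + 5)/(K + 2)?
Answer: -5267/5 ≈ -1053.4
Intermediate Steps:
f(K) = (5 + K)/(2 + K)
V(n, Y) = Y + n + (5 + Y)/(2 + Y) (V(n, Y) = (n + Y) + (5 + Y)/(2 + Y) = (Y + n) + (5 + Y)/(2 + Y) = Y + n + (5 + Y)/(2 + Y))
39*(-27) + V(-5, -1 + 4) = 39*(-27) + (5 + (-1 + 4) + (2 + (-1 + 4))*((-1 + 4) - 5))/(2 + (-1 + 4)) = -1053 + (5 + 3 + (2 + 3)*(3 - 5))/(2 + 3) = -1053 + (5 + 3 + 5*(-2))/5 = -1053 + (5 + 3 - 10)/5 = -1053 + (⅕)*(-2) = -1053 - ⅖ = -5267/5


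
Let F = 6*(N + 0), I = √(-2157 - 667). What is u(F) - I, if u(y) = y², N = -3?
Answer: 324 - 2*I*√706 ≈ 324.0 - 53.141*I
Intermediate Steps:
I = 2*I*√706 (I = √(-2824) = 2*I*√706 ≈ 53.141*I)
F = -18 (F = 6*(-3 + 0) = 6*(-3) = -18)
u(F) - I = (-18)² - 2*I*√706 = 324 - 2*I*√706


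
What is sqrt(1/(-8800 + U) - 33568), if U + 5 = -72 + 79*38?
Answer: I*sqrt(46344820235)/1175 ≈ 183.22*I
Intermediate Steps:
U = 2925 (U = -5 + (-72 + 79*38) = -5 + (-72 + 3002) = -5 + 2930 = 2925)
sqrt(1/(-8800 + U) - 33568) = sqrt(1/(-8800 + 2925) - 33568) = sqrt(1/(-5875) - 33568) = sqrt(-1/5875 - 33568) = sqrt(-197212001/5875) = I*sqrt(46344820235)/1175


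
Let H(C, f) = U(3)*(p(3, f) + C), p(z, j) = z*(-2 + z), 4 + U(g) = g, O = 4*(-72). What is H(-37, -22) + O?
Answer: -254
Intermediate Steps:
O = -288
U(g) = -4 + g
H(C, f) = -3 - C (H(C, f) = (-4 + 3)*(3*(-2 + 3) + C) = -(3*1 + C) = -(3 + C) = -3 - C)
H(-37, -22) + O = (-3 - 1*(-37)) - 288 = (-3 + 37) - 288 = 34 - 288 = -254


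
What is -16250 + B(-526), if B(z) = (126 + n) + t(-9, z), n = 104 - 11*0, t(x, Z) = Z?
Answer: -16546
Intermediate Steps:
n = 104 (n = 104 - 1*0 = 104 + 0 = 104)
B(z) = 230 + z (B(z) = (126 + 104) + z = 230 + z)
-16250 + B(-526) = -16250 + (230 - 526) = -16250 - 296 = -16546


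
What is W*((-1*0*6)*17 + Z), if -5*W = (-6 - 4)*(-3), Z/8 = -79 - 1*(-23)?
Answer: 2688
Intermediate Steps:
Z = -448 (Z = 8*(-79 - 1*(-23)) = 8*(-79 + 23) = 8*(-56) = -448)
W = -6 (W = -(-6 - 4)*(-3)/5 = -(-2)*(-3) = -⅕*30 = -6)
W*((-1*0*6)*17 + Z) = -6*((-1*0*6)*17 - 448) = -6*((0*6)*17 - 448) = -6*(0*17 - 448) = -6*(0 - 448) = -6*(-448) = 2688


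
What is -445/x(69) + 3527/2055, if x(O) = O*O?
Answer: 5292524/3261285 ≈ 1.6228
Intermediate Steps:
x(O) = O**2
-445/x(69) + 3527/2055 = -445/(69**2) + 3527/2055 = -445/4761 + 3527*(1/2055) = -445*1/4761 + 3527/2055 = -445/4761 + 3527/2055 = 5292524/3261285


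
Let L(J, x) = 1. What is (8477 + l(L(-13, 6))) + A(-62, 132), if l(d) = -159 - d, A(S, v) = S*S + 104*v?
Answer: 25889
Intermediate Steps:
A(S, v) = S**2 + 104*v
(8477 + l(L(-13, 6))) + A(-62, 132) = (8477 + (-159 - 1*1)) + ((-62)**2 + 104*132) = (8477 + (-159 - 1)) + (3844 + 13728) = (8477 - 160) + 17572 = 8317 + 17572 = 25889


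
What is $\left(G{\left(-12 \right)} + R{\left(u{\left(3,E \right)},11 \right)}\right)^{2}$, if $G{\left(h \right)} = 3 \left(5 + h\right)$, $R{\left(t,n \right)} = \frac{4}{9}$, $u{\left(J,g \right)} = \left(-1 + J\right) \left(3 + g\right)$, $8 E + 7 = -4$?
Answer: $\frac{34225}{81} \approx 422.53$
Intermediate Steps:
$E = - \frac{11}{8}$ ($E = - \frac{7}{8} + \frac{1}{8} \left(-4\right) = - \frac{7}{8} - \frac{1}{2} = - \frac{11}{8} \approx -1.375$)
$R{\left(t,n \right)} = \frac{4}{9}$ ($R{\left(t,n \right)} = 4 \cdot \frac{1}{9} = \frac{4}{9}$)
$G{\left(h \right)} = 15 + 3 h$
$\left(G{\left(-12 \right)} + R{\left(u{\left(3,E \right)},11 \right)}\right)^{2} = \left(\left(15 + 3 \left(-12\right)\right) + \frac{4}{9}\right)^{2} = \left(\left(15 - 36\right) + \frac{4}{9}\right)^{2} = \left(-21 + \frac{4}{9}\right)^{2} = \left(- \frac{185}{9}\right)^{2} = \frac{34225}{81}$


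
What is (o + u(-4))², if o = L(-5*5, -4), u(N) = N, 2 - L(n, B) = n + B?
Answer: 729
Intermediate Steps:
L(n, B) = 2 - B - n (L(n, B) = 2 - (n + B) = 2 - (B + n) = 2 + (-B - n) = 2 - B - n)
o = 31 (o = 2 - 1*(-4) - (-5)*5 = 2 + 4 - 1*(-25) = 2 + 4 + 25 = 31)
(o + u(-4))² = (31 - 4)² = 27² = 729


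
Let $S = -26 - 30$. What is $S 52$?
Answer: $-2912$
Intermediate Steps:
$S = -56$ ($S = -26 - 30 = -56$)
$S 52 = \left(-56\right) 52 = -2912$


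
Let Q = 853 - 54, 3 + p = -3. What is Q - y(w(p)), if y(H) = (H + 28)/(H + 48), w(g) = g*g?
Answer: 16763/21 ≈ 798.24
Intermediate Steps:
p = -6 (p = -3 - 3 = -6)
Q = 799
w(g) = g²
y(H) = (28 + H)/(48 + H)
Q - y(w(p)) = 799 - (28 + (-6)²)/(48 + (-6)²) = 799 - (28 + 36)/(48 + 36) = 799 - 64/84 = 799 - 1*16/21 = 799 - 16/21 = 16763/21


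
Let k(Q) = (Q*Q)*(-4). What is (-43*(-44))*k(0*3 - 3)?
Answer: -68112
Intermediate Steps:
k(Q) = -4*Q**2 (k(Q) = Q**2*(-4) = -4*Q**2)
(-43*(-44))*k(0*3 - 3) = (-43*(-44))*(-4*(0*3 - 3)**2) = 1892*(-4*(0 - 3)**2) = 1892*(-4*(-3)**2) = 1892*(-4*9) = 1892*(-36) = -68112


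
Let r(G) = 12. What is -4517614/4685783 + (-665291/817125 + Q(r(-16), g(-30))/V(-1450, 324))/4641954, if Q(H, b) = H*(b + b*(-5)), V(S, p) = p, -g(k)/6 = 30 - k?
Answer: -35923196627169789/37260881396242750 ≈ -0.96410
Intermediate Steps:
g(k) = -180 + 6*k (g(k) = -6*(30 - k) = -180 + 6*k)
Q(H, b) = -4*H*b (Q(H, b) = H*(b - 5*b) = H*(-4*b) = -4*H*b)
-4517614/4685783 + (-665291/817125 + Q(r(-16), g(-30))/V(-1450, 324))/4641954 = -4517614/4685783 + (-665291/817125 - 4*12*(-180 + 6*(-30))/324)/4641954 = -4517614*1/4685783 + (-665291*1/817125 - 4*12*(-180 - 180)*(1/324))*(1/4641954) = -85238/88411 + (-665291/817125 - 4*12*(-360)*(1/324))*(1/4641954) = -85238/88411 + (-665291/817125 + 17280*(1/324))*(1/4641954) = -85238/88411 + (-665291/817125 + 160/3)*(1/4641954) = -85238/88411 + (14304903/272375)*(1/4641954) = -85238/88411 + 4768301/421450740250 = -35923196627169789/37260881396242750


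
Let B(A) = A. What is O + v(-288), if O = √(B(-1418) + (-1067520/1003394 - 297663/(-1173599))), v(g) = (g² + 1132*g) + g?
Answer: -243360 + I*√204858805028304725407049/12016144847 ≈ -2.4336e+5 + 37.667*I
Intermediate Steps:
v(g) = g² + 1133*g
O = I*√204858805028304725407049/12016144847 (O = √(-1418 + (-1067520/1003394 - 297663/(-1173599))) = √(-1418 + (-1067520*1/1003394 - 297663*(-1/1173599))) = √(-1418 + (-533760/501697 + 297663/1173599)) = √(-1418 - 68154795447/84113013929) = √(-119340408546769/84113013929) = I*√204858805028304725407049/12016144847 ≈ 37.667*I)
O + v(-288) = I*√204858805028304725407049/12016144847 - 288*(1133 - 288) = I*√204858805028304725407049/12016144847 - 288*845 = I*√204858805028304725407049/12016144847 - 243360 = -243360 + I*√204858805028304725407049/12016144847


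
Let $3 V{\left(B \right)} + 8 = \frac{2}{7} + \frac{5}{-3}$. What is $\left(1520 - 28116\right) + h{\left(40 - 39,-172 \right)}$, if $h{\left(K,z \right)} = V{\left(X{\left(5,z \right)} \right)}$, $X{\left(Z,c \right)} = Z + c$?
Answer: $- \frac{1675745}{63} \approx -26599.0$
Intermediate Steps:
$V{\left(B \right)} = - \frac{197}{63}$ ($V{\left(B \right)} = - \frac{8}{3} + \frac{\frac{2}{7} + \frac{5}{-3}}{3} = - \frac{8}{3} + \frac{2 \cdot \frac{1}{7} + 5 \left(- \frac{1}{3}\right)}{3} = - \frac{8}{3} + \frac{\frac{2}{7} - \frac{5}{3}}{3} = - \frac{8}{3} + \frac{1}{3} \left(- \frac{29}{21}\right) = - \frac{8}{3} - \frac{29}{63} = - \frac{197}{63}$)
$h{\left(K,z \right)} = - \frac{197}{63}$
$\left(1520 - 28116\right) + h{\left(40 - 39,-172 \right)} = \left(1520 - 28116\right) - \frac{197}{63} = -26596 - \frac{197}{63} = - \frac{1675745}{63}$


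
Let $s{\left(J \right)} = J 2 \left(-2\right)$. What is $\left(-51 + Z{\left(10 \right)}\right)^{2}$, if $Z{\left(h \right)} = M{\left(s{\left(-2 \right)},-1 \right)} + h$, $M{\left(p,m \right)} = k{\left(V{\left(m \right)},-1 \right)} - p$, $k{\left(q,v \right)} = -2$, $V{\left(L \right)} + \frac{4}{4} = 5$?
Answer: $2601$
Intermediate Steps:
$V{\left(L \right)} = 4$ ($V{\left(L \right)} = -1 + 5 = 4$)
$s{\left(J \right)} = - 4 J$ ($s{\left(J \right)} = 2 J \left(-2\right) = - 4 J$)
$M{\left(p,m \right)} = -2 - p$
$Z{\left(h \right)} = -10 + h$ ($Z{\left(h \right)} = \left(-2 - \left(-4\right) \left(-2\right)\right) + h = \left(-2 - 8\right) + h = -10 + h$)
$\left(-51 + Z{\left(10 \right)}\right)^{2} = \left(-51 + \left(-10 + 10\right)\right)^{2} = \left(-51 + 0\right)^{2} = \left(-51\right)^{2} = 2601$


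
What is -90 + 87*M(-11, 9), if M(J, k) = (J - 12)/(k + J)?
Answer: 1821/2 ≈ 910.50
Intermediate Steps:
M(J, k) = (-12 + J)/(J + k)
-90 + 87*M(-11, 9) = -90 + 87*((-12 - 11)/(-11 + 9)) = -90 + 87*(-23/(-2)) = -90 + 87*(-½*(-23)) = -90 + 87*(23/2) = -90 + 2001/2 = 1821/2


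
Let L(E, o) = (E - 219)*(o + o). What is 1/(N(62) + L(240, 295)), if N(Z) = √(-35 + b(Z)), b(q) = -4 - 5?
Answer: 6195/76756072 - I*√11/76756072 ≈ 8.071e-5 - 4.321e-8*I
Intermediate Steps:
b(q) = -9
L(E, o) = 2*o*(-219 + E) (L(E, o) = (-219 + E)*(2*o) = 2*o*(-219 + E))
N(Z) = 2*I*√11 (N(Z) = √(-35 - 9) = √(-44) = 2*I*√11)
1/(N(62) + L(240, 295)) = 1/(2*I*√11 + 2*295*(-219 + 240)) = 1/(2*I*√11 + 2*295*21) = 1/(2*I*√11 + 12390) = 1/(12390 + 2*I*√11)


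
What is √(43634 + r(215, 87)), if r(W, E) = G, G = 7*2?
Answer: 8*√682 ≈ 208.92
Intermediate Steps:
G = 14
r(W, E) = 14
√(43634 + r(215, 87)) = √(43634 + 14) = √43648 = 8*√682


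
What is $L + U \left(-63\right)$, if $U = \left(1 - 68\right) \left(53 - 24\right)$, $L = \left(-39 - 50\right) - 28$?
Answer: $122292$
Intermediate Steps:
$L = -117$ ($L = -89 - 28 = -117$)
$U = -1943$ ($U = \left(-67\right) 29 = -1943$)
$L + U \left(-63\right) = -117 - -122409 = -117 + 122409 = 122292$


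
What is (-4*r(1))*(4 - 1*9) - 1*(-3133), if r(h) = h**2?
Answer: 3153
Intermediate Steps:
(-4*r(1))*(4 - 1*9) - 1*(-3133) = (-4*1**2)*(4 - 1*9) - 1*(-3133) = (-4*1)*(4 - 9) + 3133 = -4*(-5) + 3133 = 20 + 3133 = 3153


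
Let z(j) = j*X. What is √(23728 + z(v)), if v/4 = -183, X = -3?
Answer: 2*√6481 ≈ 161.01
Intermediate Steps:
v = -732 (v = 4*(-183) = -732)
z(j) = -3*j (z(j) = j*(-3) = -3*j)
√(23728 + z(v)) = √(23728 - 3*(-732)) = √(23728 + 2196) = √25924 = 2*√6481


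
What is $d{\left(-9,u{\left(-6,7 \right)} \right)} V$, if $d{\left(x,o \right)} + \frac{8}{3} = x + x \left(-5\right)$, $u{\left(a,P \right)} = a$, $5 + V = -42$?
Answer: $- \frac{4700}{3} \approx -1566.7$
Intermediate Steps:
$V = -47$ ($V = -5 - 42 = -47$)
$d{\left(x,o \right)} = - \frac{8}{3} - 4 x$ ($d{\left(x,o \right)} = - \frac{8}{3} + \left(x + x \left(-5\right)\right) = - \frac{8}{3} + \left(x - 5 x\right) = - \frac{8}{3} - 4 x$)
$d{\left(-9,u{\left(-6,7 \right)} \right)} V = \left(- \frac{8}{3} - -36\right) \left(-47\right) = \left(- \frac{8}{3} + 36\right) \left(-47\right) = \frac{100}{3} \left(-47\right) = - \frac{4700}{3}$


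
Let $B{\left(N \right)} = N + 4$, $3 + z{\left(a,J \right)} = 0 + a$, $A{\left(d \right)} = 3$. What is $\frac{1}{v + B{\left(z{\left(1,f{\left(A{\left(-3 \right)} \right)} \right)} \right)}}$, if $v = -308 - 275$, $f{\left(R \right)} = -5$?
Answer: $- \frac{1}{581} \approx -0.0017212$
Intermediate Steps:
$z{\left(a,J \right)} = -3 + a$ ($z{\left(a,J \right)} = -3 + \left(0 + a\right) = -3 + a$)
$B{\left(N \right)} = 4 + N$
$v = -583$ ($v = -308 - 275 = -583$)
$\frac{1}{v + B{\left(z{\left(1,f{\left(A{\left(-3 \right)} \right)} \right)} \right)}} = \frac{1}{-583 + \left(4 + \left(-3 + 1\right)\right)} = \frac{1}{-583 + \left(4 - 2\right)} = \frac{1}{-583 + 2} = \frac{1}{-581} = - \frac{1}{581}$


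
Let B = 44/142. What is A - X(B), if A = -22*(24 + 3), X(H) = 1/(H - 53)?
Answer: -2222083/3741 ≈ -593.98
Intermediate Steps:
B = 22/71 (B = 44*(1/142) = 22/71 ≈ 0.30986)
X(H) = 1/(-53 + H)
A = -594 (A = -22*27 = -594)
A - X(B) = -594 - 1/(-53 + 22/71) = -594 - 1/(-3741/71) = -594 - 1*(-71/3741) = -594 + 71/3741 = -2222083/3741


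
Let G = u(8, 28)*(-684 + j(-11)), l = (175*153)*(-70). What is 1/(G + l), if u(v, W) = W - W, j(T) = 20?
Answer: -1/1874250 ≈ -5.3355e-7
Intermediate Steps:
l = -1874250 (l = 26775*(-70) = -1874250)
u(v, W) = 0
G = 0 (G = 0*(-684 + 20) = 0*(-664) = 0)
1/(G + l) = 1/(0 - 1874250) = 1/(-1874250) = -1/1874250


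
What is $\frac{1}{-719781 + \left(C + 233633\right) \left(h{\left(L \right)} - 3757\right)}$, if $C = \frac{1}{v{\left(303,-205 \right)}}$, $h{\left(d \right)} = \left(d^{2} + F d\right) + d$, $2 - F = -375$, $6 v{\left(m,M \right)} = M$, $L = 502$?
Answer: $\frac{5}{511656111492} \approx 9.7722 \cdot 10^{-12}$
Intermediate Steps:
$v{\left(m,M \right)} = \frac{M}{6}$
$F = 377$ ($F = 2 - -375 = 2 + 375 = 377$)
$h{\left(d \right)} = d^{2} + 378 d$ ($h{\left(d \right)} = \left(d^{2} + 377 d\right) + d = d^{2} + 378 d$)
$C = - \frac{6}{205}$ ($C = \frac{1}{\frac{1}{6} \left(-205\right)} = \frac{1}{- \frac{205}{6}} = - \frac{6}{205} \approx -0.029268$)
$\frac{1}{-719781 + \left(C + 233633\right) \left(h{\left(L \right)} - 3757\right)} = \frac{1}{-719781 + \left(- \frac{6}{205} + 233633\right) \left(502 \left(378 + 502\right) - 3757\right)} = \frac{1}{-719781 + \frac{47894759 \left(502 \cdot 880 - 3757\right)}{205}} = \frac{1}{-719781 + \frac{47894759 \left(441760 - 3757\right)}{205}} = \frac{1}{-719781 + \frac{47894759}{205} \cdot 438003} = \frac{1}{-719781 + \frac{511659710397}{5}} = \frac{1}{\frac{511656111492}{5}} = \frac{5}{511656111492}$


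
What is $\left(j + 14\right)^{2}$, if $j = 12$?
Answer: $676$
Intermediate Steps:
$\left(j + 14\right)^{2} = \left(12 + 14\right)^{2} = 26^{2} = 676$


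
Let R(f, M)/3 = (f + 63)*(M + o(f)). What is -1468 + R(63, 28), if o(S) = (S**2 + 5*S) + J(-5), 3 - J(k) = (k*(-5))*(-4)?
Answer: 1667402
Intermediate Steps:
J(k) = 3 - 20*k (J(k) = 3 - k*(-5)*(-4) = 3 - (-5*k)*(-4) = 3 - 20*k)
o(S) = 103 + S**2 + 5*S (o(S) = (S**2 + 5*S) + (3 - 20*(-5)) = (S**2 + 5*S) + (3 + 100) = (S**2 + 5*S) + 103 = 103 + S**2 + 5*S)
R(f, M) = 3*(63 + f)*(103 + M + f**2 + 5*f) (R(f, M) = 3*((f + 63)*(M + (103 + f**2 + 5*f))) = 3*((63 + f)*(103 + M + f**2 + 5*f)) = 3*(63 + f)*(103 + M + f**2 + 5*f))
-1468 + R(63, 28) = -1468 + (19467 + 3*63**3 + 189*28 + 204*63**2 + 1254*63 + 3*28*63) = -1468 + (19467 + 3*250047 + 5292 + 204*3969 + 79002 + 5292) = -1468 + (19467 + 750141 + 5292 + 809676 + 79002 + 5292) = -1468 + 1668870 = 1667402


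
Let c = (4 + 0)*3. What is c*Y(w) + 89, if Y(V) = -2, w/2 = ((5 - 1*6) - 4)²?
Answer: 65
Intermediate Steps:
c = 12 (c = 4*3 = 12)
w = 50 (w = 2*((5 - 1*6) - 4)² = 2*((5 - 6) - 4)² = 2*(-1 - 4)² = 2*(-5)² = 2*25 = 50)
c*Y(w) + 89 = 12*(-2) + 89 = -24 + 89 = 65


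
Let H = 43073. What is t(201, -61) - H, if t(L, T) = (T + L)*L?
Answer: -14933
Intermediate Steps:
t(L, T) = L*(L + T) (t(L, T) = (L + T)*L = L*(L + T))
t(201, -61) - H = 201*(201 - 61) - 1*43073 = 201*140 - 43073 = 28140 - 43073 = -14933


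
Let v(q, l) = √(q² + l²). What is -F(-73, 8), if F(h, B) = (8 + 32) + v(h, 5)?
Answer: -40 - √5354 ≈ -113.17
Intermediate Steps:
v(q, l) = √(l² + q²)
F(h, B) = 40 + √(25 + h²) (F(h, B) = (8 + 32) + √(5² + h²) = 40 + √(25 + h²))
-F(-73, 8) = -(40 + √(25 + (-73)²)) = -(40 + √(25 + 5329)) = -(40 + √5354) = -40 - √5354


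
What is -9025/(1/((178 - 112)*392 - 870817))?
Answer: 7625628625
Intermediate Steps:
-9025/(1/((178 - 112)*392 - 870817)) = -9025/(1/(66*392 - 870817)) = -9025/(1/(25872 - 870817)) = -9025/(1/(-844945)) = -9025/(-1/844945) = -9025*(-844945) = 7625628625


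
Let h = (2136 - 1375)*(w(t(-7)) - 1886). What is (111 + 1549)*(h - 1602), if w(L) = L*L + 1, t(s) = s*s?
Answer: 649182840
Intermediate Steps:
t(s) = s²
w(L) = 1 + L² (w(L) = L² + 1 = 1 + L²)
h = 392676 (h = (2136 - 1375)*((1 + ((-7)²)²) - 1886) = 761*((1 + 49²) - 1886) = 761*((1 + 2401) - 1886) = 761*(2402 - 1886) = 761*516 = 392676)
(111 + 1549)*(h - 1602) = (111 + 1549)*(392676 - 1602) = 1660*391074 = 649182840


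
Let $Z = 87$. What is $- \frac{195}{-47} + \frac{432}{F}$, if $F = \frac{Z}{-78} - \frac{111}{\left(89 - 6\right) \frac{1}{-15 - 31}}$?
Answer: $\frac{69234087}{6126403} \approx 11.301$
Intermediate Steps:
$F = \frac{130349}{2158}$ ($F = \frac{87}{-78} - \frac{111}{\left(89 - 6\right) \frac{1}{-15 - 31}} = 87 \left(- \frac{1}{78}\right) - \frac{111}{83 \frac{1}{-46}} = - \frac{29}{26} - \frac{111}{83 \left(- \frac{1}{46}\right)} = - \frac{29}{26} - \frac{111}{- \frac{83}{46}} = - \frac{29}{26} - - \frac{5106}{83} = - \frac{29}{26} + \frac{5106}{83} = \frac{130349}{2158} \approx 60.403$)
$- \frac{195}{-47} + \frac{432}{F} = - \frac{195}{-47} + \frac{432}{\frac{130349}{2158}} = \left(-195\right) \left(- \frac{1}{47}\right) + 432 \cdot \frac{2158}{130349} = \frac{195}{47} + \frac{932256}{130349} = \frac{69234087}{6126403}$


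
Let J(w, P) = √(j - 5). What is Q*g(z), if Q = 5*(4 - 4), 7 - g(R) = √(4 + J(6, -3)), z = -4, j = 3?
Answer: 0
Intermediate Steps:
J(w, P) = I*√2 (J(w, P) = √(3 - 5) = √(-2) = I*√2)
g(R) = 7 - √(4 + I*√2)
Q = 0 (Q = 5*0 = 0)
Q*g(z) = 0*(7 - √(4 + I*√2)) = 0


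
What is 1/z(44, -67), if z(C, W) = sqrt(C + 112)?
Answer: sqrt(39)/78 ≈ 0.080064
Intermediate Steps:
z(C, W) = sqrt(112 + C)
1/z(44, -67) = 1/(sqrt(112 + 44)) = 1/(sqrt(156)) = 1/(2*sqrt(39)) = sqrt(39)/78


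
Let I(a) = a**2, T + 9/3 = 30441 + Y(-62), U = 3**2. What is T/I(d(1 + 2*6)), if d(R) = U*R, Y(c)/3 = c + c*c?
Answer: 13928/4563 ≈ 3.0524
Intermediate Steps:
Y(c) = 3*c + 3*c**2 (Y(c) = 3*(c + c*c) = 3*(c + c**2) = 3*c + 3*c**2)
U = 9
T = 41784 (T = -3 + (30441 + 3*(-62)*(1 - 62)) = -3 + (30441 + 3*(-62)*(-61)) = -3 + (30441 + 11346) = -3 + 41787 = 41784)
d(R) = 9*R
T/I(d(1 + 2*6)) = 41784/((9*(1 + 2*6))**2) = 41784/((9*(1 + 12))**2) = 41784/((9*13)**2) = 41784/(117**2) = 41784/13689 = 41784*(1/13689) = 13928/4563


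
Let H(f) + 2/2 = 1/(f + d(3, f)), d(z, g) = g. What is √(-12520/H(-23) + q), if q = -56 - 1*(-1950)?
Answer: 3*√3472454/47 ≈ 118.94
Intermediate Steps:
q = 1894 (q = -56 + 1950 = 1894)
H(f) = -1 + 1/(2*f) (H(f) = -1 + 1/(f + f) = -1 + 1/(2*f))
√(-12520/H(-23) + q) = √(-12520*(-23/(½ - 1*(-23))) + 1894) = √(-12520*(-23/(½ + 23)) + 1894) = √(-12520/((-1/23*47/2)) + 1894) = √(-12520/(-47/46) + 1894) = √(-12520*(-46/47) + 1894) = √(575920/47 + 1894) = √(664938/47) = 3*√3472454/47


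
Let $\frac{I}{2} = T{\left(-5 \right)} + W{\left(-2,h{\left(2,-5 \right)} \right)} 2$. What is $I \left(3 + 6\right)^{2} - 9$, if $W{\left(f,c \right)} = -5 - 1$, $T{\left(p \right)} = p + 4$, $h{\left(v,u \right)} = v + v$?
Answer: $-2115$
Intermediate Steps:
$h{\left(v,u \right)} = 2 v$
$T{\left(p \right)} = 4 + p$
$W{\left(f,c \right)} = -6$
$I = -26$ ($I = 2 \left(\left(4 - 5\right) - 12\right) = 2 \left(-1 - 12\right) = 2 \left(-13\right) = -26$)
$I \left(3 + 6\right)^{2} - 9 = - 26 \left(3 + 6\right)^{2} - 9 = - 26 \cdot 9^{2} - 9 = \left(-26\right) 81 - 9 = -2106 - 9 = -2115$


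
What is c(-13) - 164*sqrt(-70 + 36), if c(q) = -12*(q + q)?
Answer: 312 - 164*I*sqrt(34) ≈ 312.0 - 956.28*I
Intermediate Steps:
c(q) = -24*q
c(-13) - 164*sqrt(-70 + 36) = -24*(-13) - 164*sqrt(-70 + 36) = 312 - 164*I*sqrt(34)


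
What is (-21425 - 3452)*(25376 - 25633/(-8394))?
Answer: -5299591516429/8394 ≈ -6.3135e+8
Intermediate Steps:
(-21425 - 3452)*(25376 - 25633/(-8394)) = -24877*(25376 - 25633*(-1/8394)) = -24877*(25376 + 25633/8394) = -24877*213031777/8394 = -5299591516429/8394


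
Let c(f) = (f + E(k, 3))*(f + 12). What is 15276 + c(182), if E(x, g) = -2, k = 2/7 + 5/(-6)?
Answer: 50196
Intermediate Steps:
k = -23/42 (k = 2*(1/7) + 5*(-1/6) = 2/7 - 5/6 = -23/42 ≈ -0.54762)
c(f) = (-2 + f)*(12 + f) (c(f) = (f - 2)*(f + 12) = (-2 + f)*(12 + f))
15276 + c(182) = 15276 + (-24 + 182**2 + 10*182) = 15276 + (-24 + 33124 + 1820) = 15276 + 34920 = 50196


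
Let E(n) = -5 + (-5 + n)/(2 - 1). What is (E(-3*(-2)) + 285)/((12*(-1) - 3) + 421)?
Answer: 281/406 ≈ 0.69212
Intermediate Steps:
E(n) = -10 + n (E(n) = -5 + (-5 + n)/1 = -5 + (-5 + n)*1 = -5 + (-5 + n) = -10 + n)
(E(-3*(-2)) + 285)/((12*(-1) - 3) + 421) = ((-10 - 3*(-2)) + 285)/((12*(-1) - 3) + 421) = ((-10 + 6) + 285)/((-12 - 3) + 421) = (-4 + 285)/(-15 + 421) = 281/406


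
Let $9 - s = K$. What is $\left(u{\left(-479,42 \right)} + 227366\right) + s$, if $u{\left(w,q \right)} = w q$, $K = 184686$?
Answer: $22571$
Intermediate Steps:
$s = -184677$ ($s = 9 - 184686 = -184677$)
$u{\left(w,q \right)} = q w$
$\left(u{\left(-479,42 \right)} + 227366\right) + s = \left(42 \left(-479\right) + 227366\right) - 184677 = \left(-20118 + 227366\right) - 184677 = 207248 - 184677 = 22571$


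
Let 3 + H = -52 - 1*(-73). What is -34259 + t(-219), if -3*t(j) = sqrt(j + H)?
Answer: -34259 - I*sqrt(201)/3 ≈ -34259.0 - 4.7258*I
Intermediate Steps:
H = 18 (H = -3 + (-52 - 1*(-73)) = -3 + (-52 + 73) = -3 + 21 = 18)
t(j) = -sqrt(18 + j)/3 (t(j) = -sqrt(j + 18)/3 = -sqrt(18 + j)/3)
-34259 + t(-219) = -34259 - sqrt(18 - 219)/3 = -34259 - I*sqrt(201)/3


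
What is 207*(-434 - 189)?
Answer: -128961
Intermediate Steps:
207*(-434 - 189) = 207*(-623) = -128961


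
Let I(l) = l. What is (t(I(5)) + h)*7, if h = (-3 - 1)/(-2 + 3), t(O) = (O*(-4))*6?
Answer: -868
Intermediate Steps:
t(O) = -24*O (t(O) = -4*O*6 = -24*O)
h = -4 (h = -4/1 = -4*1 = -4)
(t(I(5)) + h)*7 = (-24*5 - 4)*7 = (-120 - 4)*7 = -124*7 = -868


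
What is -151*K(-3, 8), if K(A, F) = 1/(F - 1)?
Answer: -151/7 ≈ -21.571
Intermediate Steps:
K(A, F) = 1/(-1 + F)
-151*K(-3, 8) = -151/(-1 + 8) = -151/7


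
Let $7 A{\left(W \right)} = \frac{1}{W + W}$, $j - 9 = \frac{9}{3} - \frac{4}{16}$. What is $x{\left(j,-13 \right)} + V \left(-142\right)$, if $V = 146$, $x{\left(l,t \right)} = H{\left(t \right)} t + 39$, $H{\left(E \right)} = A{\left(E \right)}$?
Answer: $- \frac{289701}{14} \approx -20693.0$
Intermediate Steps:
$j = \frac{47}{4}$ ($j = 9 + \left(\frac{9}{3} - \frac{4}{16}\right) = 9 + \left(9 \cdot \frac{1}{3} - \frac{1}{4}\right) = 9 + \left(3 - \frac{1}{4}\right) = 9 + \frac{11}{4} = \frac{47}{4} \approx 11.75$)
$A{\left(W \right)} = \frac{1}{14 W}$ ($A{\left(W \right)} = \frac{1}{7 \left(W + W\right)} = \frac{1}{7 \cdot 2 W} = \frac{\frac{1}{2} \frac{1}{W}}{7} = \frac{1}{14 W}$)
$H{\left(E \right)} = \frac{1}{14 E}$
$x{\left(l,t \right)} = \frac{547}{14}$ ($x{\left(l,t \right)} = \frac{1}{14 t} t + 39 = \frac{1}{14} + 39 = \frac{547}{14}$)
$x{\left(j,-13 \right)} + V \left(-142\right) = \frac{547}{14} + 146 \left(-142\right) = \frac{547}{14} - 20732 = - \frac{289701}{14}$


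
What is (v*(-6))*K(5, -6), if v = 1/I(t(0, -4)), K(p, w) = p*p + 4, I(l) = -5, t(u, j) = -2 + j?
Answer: 174/5 ≈ 34.800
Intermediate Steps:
K(p, w) = 4 + p**2 (K(p, w) = p**2 + 4 = 4 + p**2)
v = -1/5 (v = 1/(-5) = -1/5 ≈ -0.20000)
(v*(-6))*K(5, -6) = (-1/5*(-6))*(4 + 5**2) = 6*(4 + 25)/5 = (6/5)*29 = 174/5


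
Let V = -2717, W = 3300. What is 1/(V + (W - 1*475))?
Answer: 1/108 ≈ 0.0092593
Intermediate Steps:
1/(V + (W - 1*475)) = 1/(-2717 + (3300 - 1*475)) = 1/(-2717 + (3300 - 475)) = 1/(-2717 + 2825) = 1/108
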